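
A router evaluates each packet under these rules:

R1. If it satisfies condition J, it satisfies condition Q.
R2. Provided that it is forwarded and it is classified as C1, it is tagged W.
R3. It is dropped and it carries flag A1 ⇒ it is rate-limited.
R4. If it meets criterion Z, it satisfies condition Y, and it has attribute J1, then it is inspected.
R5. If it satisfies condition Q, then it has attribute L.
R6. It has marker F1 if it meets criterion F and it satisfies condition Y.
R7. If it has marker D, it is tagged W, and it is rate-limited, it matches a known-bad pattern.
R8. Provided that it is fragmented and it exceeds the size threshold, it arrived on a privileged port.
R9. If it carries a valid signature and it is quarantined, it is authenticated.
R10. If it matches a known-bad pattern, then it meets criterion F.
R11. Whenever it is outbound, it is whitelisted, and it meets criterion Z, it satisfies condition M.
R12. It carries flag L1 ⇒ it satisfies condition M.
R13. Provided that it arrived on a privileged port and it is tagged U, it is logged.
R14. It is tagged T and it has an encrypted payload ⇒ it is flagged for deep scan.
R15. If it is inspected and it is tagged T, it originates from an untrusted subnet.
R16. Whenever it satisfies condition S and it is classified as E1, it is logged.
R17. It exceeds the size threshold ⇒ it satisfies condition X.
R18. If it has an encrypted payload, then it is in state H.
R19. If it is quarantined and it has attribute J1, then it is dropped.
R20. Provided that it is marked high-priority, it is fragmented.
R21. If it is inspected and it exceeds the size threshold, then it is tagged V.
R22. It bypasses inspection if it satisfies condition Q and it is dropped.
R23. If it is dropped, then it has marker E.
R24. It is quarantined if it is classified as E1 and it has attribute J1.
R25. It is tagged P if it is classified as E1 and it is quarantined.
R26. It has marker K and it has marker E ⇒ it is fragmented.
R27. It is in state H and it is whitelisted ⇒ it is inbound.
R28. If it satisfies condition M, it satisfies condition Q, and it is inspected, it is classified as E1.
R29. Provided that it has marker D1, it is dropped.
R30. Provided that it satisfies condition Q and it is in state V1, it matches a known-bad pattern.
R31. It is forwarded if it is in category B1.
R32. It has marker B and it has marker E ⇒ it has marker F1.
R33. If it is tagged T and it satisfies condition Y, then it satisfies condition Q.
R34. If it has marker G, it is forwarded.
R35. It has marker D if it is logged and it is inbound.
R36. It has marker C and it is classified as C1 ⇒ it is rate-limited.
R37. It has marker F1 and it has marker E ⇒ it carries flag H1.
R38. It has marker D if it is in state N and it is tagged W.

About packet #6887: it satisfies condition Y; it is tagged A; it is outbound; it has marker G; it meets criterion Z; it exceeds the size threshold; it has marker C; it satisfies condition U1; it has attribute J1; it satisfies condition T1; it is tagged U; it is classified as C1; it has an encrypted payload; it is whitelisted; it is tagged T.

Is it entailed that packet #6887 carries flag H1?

Forward chaining from the given facts derives: is inspected, satisfies condition M, is flagged for deep scan, originates from an untrusted subnet, satisfies condition X, is in state H, is tagged V, is inbound, satisfies condition Q, is forwarded, is rate-limited, is tagged W, has attribute L, is classified as E1, is quarantined, is tagged P, is dropped, bypasses inspection, has marker E.
The only rule concluding "it carries flag H1" is R37, which needs "it has marker F1"; that is never established.

No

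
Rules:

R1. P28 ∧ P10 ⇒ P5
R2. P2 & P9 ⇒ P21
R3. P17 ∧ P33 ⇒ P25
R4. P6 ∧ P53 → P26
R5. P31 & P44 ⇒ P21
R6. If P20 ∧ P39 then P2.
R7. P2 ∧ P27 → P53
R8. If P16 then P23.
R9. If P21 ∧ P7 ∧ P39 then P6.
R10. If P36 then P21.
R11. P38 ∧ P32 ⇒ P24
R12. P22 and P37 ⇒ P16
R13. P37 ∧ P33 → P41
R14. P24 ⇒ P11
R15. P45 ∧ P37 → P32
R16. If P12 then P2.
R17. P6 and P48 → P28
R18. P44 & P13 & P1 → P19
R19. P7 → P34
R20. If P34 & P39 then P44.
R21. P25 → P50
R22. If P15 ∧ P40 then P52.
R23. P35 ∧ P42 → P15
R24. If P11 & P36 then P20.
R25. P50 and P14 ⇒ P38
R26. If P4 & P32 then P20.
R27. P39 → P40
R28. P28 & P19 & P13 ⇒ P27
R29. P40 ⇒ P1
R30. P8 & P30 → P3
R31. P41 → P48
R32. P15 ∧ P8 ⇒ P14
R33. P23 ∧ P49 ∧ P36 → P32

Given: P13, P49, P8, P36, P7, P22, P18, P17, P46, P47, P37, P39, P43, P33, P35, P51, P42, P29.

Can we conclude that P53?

P25  (by R3: P17, P33)
P21  (by R10: P36)
P16  (by R12: P22, P37)
P41  (by R13: P37, P33)
P34  (by R19: P7)
P44  (by R20: P34, P39)
P50  (by R21: P25)
P15  (by R23: P35, P42)
P40  (by R27: P39)
P1  (by R29: P40)
P48  (by R31: P41)
P14  (by R32: P15, P8)
P23  (by R8: P16)
P6  (by R9: P21, P7, P39)
P28  (by R17: P6, P48)
P19  (by R18: P44, P13, P1)
P38  (by R25: P50, P14)
P27  (by R28: P28, P19, P13)
P32  (by R33: P23, P49, P36)
P24  (by R11: P38, P32)
P11  (by R14: P24)
P20  (by R24: P11, P36)
P2  (by R6: P20, P39)
P53  (by R7: P2, P27)

Yes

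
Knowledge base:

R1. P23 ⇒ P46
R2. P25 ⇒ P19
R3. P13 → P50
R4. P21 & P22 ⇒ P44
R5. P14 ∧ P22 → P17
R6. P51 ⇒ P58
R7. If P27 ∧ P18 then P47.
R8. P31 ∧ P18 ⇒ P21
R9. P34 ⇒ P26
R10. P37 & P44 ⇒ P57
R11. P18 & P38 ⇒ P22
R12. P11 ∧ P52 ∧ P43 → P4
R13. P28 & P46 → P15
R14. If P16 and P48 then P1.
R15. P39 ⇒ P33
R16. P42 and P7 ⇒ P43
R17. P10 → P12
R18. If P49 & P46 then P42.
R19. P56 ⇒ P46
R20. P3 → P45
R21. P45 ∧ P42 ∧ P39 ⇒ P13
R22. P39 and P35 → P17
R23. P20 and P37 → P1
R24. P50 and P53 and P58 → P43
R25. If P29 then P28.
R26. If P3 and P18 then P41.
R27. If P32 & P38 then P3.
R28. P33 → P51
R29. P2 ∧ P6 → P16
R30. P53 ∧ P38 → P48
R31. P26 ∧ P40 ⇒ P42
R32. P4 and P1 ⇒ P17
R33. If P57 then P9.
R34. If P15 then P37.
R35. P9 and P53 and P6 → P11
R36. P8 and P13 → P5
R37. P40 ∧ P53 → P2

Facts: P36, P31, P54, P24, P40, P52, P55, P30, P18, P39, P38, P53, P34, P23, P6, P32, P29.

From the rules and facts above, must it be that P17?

Yes

P46  (by R1: P23)
P21  (by R8: P31, P18)
P26  (by R9: P34)
P22  (by R11: P18, P38)
P33  (by R15: P39)
P28  (by R25: P29)
P3  (by R27: P32, P38)
P51  (by R28: P33)
P48  (by R30: P53, P38)
P42  (by R31: P26, P40)
P2  (by R37: P40, P53)
P44  (by R4: P21, P22)
P58  (by R6: P51)
P15  (by R13: P28, P46)
P45  (by R20: P3)
P13  (by R21: P45, P42, P39)
P16  (by R29: P2, P6)
P37  (by R34: P15)
P50  (by R3: P13)
P57  (by R10: P37, P44)
P1  (by R14: P16, P48)
P43  (by R24: P50, P53, P58)
P9  (by R33: P57)
P11  (by R35: P9, P53, P6)
P4  (by R12: P11, P52, P43)
P17  (by R32: P4, P1)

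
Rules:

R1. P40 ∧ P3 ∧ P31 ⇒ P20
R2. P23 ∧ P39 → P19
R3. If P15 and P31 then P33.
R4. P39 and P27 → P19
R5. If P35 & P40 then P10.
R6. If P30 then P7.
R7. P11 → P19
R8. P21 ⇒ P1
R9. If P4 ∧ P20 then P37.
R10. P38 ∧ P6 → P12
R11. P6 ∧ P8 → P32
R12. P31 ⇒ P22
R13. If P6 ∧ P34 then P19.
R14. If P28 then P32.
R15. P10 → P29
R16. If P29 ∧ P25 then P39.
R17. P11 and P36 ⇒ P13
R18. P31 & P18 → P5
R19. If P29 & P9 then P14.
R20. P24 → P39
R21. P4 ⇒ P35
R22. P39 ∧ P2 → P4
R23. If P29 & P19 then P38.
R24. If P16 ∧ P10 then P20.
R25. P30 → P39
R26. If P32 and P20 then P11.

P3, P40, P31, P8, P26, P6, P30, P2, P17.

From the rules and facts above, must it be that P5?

Forward chaining from the given facts derives: P20, P7, P32, P22, P39, P11, P19, P4, P37, P35, P10, P29, P38, P12.
The only rule concluding P5 is R18, which needs P18; that is never established.

No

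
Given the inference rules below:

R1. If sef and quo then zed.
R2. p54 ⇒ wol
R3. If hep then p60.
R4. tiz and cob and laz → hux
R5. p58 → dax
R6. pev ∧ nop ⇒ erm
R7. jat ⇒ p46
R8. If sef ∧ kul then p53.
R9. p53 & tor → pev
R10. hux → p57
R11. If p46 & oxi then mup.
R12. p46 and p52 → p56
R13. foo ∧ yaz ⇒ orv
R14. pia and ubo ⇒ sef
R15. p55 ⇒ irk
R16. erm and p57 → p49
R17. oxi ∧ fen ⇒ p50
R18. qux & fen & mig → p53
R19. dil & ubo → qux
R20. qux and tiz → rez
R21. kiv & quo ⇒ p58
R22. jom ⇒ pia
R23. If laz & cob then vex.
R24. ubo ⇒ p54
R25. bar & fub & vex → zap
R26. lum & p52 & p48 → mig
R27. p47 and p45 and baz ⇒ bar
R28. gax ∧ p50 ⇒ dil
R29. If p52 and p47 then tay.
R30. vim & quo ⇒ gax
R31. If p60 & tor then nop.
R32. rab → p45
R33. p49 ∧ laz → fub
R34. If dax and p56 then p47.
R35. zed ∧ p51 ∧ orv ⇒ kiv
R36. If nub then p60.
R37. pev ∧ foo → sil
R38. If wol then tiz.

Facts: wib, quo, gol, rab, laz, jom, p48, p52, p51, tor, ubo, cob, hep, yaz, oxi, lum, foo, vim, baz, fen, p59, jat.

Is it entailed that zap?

Yes

p60  (by R3: hep)
p46  (by R7: jat)
p56  (by R12: p46, p52)
orv  (by R13: foo, yaz)
p50  (by R17: oxi, fen)
pia  (by R22: jom)
vex  (by R23: laz, cob)
p54  (by R24: ubo)
mig  (by R26: lum, p52, p48)
gax  (by R30: vim, quo)
nop  (by R31: p60, tor)
p45  (by R32: rab)
wol  (by R2: p54)
sef  (by R14: pia, ubo)
dil  (by R28: gax, p50)
tiz  (by R38: wol)
zed  (by R1: sef, quo)
hux  (by R4: tiz, cob, laz)
p57  (by R10: hux)
qux  (by R19: dil, ubo)
kiv  (by R35: zed, p51, orv)
p53  (by R18: qux, fen, mig)
p58  (by R21: kiv, quo)
dax  (by R5: p58)
pev  (by R9: p53, tor)
p47  (by R34: dax, p56)
erm  (by R6: pev, nop)
p49  (by R16: erm, p57)
bar  (by R27: p47, p45, baz)
fub  (by R33: p49, laz)
zap  (by R25: bar, fub, vex)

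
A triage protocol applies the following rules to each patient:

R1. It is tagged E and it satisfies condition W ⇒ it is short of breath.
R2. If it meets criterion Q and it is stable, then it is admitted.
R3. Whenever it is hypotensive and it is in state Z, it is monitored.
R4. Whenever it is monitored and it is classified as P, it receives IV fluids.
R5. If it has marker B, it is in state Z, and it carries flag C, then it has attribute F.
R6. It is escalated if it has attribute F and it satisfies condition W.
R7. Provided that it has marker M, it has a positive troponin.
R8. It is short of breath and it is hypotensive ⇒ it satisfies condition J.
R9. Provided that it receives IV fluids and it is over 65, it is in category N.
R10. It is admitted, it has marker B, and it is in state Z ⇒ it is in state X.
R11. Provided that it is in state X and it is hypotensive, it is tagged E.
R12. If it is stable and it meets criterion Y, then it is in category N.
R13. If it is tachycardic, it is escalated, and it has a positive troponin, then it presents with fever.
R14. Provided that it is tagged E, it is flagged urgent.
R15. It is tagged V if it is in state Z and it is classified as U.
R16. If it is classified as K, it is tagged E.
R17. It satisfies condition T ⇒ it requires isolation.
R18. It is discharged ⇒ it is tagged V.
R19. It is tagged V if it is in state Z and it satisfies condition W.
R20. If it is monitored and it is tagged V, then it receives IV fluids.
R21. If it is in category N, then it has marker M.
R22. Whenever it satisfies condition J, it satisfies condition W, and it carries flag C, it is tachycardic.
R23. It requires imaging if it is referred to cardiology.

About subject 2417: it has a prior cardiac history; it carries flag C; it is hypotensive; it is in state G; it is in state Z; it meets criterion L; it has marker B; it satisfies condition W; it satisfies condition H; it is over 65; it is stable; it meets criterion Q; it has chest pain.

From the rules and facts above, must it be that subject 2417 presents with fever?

By R2 (it meets criterion Q, it is stable): it is admitted.
By R3 (it is hypotensive, it is in state Z): it is monitored.
By R5 (it has marker B, it is in state Z, it carries flag C): it has attribute F.
By R6 (it has attribute F, it satisfies condition W): it is escalated.
By R10 (it is admitted, it has marker B, it is in state Z): it is in state X.
By R11 (it is in state X, it is hypotensive): it is tagged E.
By R19 (it is in state Z, it satisfies condition W): it is tagged V.
By R20 (it is monitored, it is tagged V): it receives IV fluids.
By R1 (it is tagged E, it satisfies condition W): it is short of breath.
By R8 (it is short of breath, it is hypotensive): it satisfies condition J.
By R9 (it receives IV fluids, it is over 65): it is in category N.
By R21 (it is in category N): it has marker M.
By R22 (it satisfies condition J, it satisfies condition W, it carries flag C): it is tachycardic.
By R7 (it has marker M): it has a positive troponin.
By R13 (it is tachycardic, it is escalated, it has a positive troponin): it presents with fever.

Yes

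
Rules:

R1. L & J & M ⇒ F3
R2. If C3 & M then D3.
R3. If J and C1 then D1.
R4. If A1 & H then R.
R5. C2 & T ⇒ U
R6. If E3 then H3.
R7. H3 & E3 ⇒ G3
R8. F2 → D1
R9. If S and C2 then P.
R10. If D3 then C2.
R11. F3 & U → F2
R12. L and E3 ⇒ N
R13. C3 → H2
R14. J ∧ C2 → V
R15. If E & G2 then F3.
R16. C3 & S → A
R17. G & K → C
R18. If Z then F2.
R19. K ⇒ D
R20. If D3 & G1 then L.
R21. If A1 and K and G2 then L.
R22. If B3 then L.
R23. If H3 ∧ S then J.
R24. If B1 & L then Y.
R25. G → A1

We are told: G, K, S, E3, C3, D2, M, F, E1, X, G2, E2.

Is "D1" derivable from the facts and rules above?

No

Forward chaining from the given facts derives: D3, H3, G3, C2, H2, A, C, D, J, A1, P, V, L, F3, N.
Rules concluding D1: R3 needs C1; R8 needs F2 — none of these are established.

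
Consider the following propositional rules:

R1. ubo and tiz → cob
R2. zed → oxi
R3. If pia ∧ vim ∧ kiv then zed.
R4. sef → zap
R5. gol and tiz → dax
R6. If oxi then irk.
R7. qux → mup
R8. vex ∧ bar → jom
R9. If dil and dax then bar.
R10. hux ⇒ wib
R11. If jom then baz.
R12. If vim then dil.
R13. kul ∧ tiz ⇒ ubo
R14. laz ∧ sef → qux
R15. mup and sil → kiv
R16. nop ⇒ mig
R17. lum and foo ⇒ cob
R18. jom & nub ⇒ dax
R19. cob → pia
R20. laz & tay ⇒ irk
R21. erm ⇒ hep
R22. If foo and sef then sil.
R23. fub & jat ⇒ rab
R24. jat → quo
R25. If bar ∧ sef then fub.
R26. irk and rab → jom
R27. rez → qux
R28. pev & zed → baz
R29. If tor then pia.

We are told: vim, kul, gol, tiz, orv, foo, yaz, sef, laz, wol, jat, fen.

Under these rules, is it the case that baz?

dax  (by R5: gol, tiz)
dil  (by R12: vim)
ubo  (by R13: kul, tiz)
qux  (by R14: laz, sef)
sil  (by R22: foo, sef)
cob  (by R1: ubo, tiz)
mup  (by R7: qux)
bar  (by R9: dil, dax)
kiv  (by R15: mup, sil)
pia  (by R19: cob)
fub  (by R25: bar, sef)
zed  (by R3: pia, vim, kiv)
rab  (by R23: fub, jat)
oxi  (by R2: zed)
irk  (by R6: oxi)
jom  (by R26: irk, rab)
baz  (by R11: jom)

Yes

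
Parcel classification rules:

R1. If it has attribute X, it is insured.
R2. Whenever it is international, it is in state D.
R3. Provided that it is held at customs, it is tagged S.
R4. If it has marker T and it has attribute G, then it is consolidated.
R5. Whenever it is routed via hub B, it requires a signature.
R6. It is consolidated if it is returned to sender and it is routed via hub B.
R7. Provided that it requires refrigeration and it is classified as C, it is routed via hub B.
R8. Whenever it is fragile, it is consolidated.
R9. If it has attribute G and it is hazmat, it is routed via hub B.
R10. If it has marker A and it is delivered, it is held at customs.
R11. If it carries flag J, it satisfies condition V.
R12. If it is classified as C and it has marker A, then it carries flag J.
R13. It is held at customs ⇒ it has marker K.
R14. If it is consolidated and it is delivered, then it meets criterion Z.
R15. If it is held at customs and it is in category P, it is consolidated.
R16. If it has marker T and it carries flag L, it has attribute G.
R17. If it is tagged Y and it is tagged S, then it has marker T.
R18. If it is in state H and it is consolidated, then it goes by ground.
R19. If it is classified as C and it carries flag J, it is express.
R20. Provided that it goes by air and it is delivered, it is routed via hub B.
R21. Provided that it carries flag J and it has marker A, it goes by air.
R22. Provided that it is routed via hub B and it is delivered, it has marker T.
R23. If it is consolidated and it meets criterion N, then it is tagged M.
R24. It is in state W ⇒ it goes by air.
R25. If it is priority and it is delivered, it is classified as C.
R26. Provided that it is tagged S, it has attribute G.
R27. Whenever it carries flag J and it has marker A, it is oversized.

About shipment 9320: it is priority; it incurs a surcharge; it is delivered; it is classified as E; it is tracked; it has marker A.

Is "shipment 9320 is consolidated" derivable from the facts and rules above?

Yes

By R10 (it has marker A, it is delivered): it is held at customs.
By R25 (it is priority, it is delivered): it is classified as C.
By R3 (it is held at customs): it is tagged S.
By R12 (it is classified as C, it has marker A): it carries flag J.
By R21 (it carries flag J, it has marker A): it goes by air.
By R26 (it is tagged S): it has attribute G.
By R20 (it goes by air, it is delivered): it is routed via hub B.
By R22 (it is routed via hub B, it is delivered): it has marker T.
By R4 (it has marker T, it has attribute G): it is consolidated.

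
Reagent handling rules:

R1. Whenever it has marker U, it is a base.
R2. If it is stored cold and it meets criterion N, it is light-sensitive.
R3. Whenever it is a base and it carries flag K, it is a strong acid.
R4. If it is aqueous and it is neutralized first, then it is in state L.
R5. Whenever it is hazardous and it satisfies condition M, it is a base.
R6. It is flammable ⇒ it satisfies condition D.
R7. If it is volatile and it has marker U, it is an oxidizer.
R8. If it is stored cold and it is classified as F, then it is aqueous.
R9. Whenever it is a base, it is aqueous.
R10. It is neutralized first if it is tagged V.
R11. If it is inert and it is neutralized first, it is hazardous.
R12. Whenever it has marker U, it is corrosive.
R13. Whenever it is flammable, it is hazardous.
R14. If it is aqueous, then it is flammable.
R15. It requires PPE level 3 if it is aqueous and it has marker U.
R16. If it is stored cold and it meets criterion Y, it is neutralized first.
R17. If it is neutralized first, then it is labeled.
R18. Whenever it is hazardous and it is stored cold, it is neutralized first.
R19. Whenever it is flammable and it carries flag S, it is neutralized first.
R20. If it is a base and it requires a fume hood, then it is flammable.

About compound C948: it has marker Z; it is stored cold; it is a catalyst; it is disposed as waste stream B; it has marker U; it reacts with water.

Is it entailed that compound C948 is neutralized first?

Yes

By R1 (it has marker U): it is a base.
By R9 (it is a base): it is aqueous.
By R14 (it is aqueous): it is flammable.
By R13 (it is flammable): it is hazardous.
By R18 (it is hazardous, it is stored cold): it is neutralized first.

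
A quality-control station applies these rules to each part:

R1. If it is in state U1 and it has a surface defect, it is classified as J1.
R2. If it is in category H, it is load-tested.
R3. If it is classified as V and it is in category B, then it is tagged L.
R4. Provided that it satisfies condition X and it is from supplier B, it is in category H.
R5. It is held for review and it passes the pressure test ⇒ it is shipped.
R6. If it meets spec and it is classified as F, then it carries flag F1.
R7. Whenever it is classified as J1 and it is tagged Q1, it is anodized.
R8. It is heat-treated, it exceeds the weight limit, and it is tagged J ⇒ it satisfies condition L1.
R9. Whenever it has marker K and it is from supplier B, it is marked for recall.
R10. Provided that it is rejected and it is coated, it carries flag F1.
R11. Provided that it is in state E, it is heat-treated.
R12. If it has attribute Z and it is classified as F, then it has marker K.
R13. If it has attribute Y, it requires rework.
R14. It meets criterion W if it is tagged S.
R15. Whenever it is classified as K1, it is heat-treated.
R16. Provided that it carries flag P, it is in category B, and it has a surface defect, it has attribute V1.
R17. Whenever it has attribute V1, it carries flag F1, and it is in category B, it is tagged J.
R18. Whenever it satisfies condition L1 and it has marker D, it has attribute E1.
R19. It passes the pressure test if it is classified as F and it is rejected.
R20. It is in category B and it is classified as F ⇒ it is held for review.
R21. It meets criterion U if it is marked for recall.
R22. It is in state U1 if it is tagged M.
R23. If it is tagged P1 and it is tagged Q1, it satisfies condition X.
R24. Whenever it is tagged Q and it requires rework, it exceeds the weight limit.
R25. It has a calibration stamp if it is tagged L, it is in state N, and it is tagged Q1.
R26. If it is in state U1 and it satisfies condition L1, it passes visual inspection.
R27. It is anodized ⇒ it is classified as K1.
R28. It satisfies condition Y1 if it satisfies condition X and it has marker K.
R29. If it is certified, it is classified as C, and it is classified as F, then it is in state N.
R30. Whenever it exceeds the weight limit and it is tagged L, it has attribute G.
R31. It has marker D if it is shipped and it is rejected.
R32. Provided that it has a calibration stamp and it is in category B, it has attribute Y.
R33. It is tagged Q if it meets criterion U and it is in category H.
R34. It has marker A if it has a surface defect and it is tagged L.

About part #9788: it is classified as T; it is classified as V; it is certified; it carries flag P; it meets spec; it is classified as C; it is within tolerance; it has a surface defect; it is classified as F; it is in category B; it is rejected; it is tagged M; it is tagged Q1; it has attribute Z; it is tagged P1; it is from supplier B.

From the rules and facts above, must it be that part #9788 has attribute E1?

Yes

By R3 (it is classified as V, it is in category B): it is tagged L.
By R6 (it meets spec, it is classified as F): it carries flag F1.
By R12 (it has attribute Z, it is classified as F): it has marker K.
By R16 (it carries flag P, it is in category B, it has a surface defect): it has attribute V1.
By R17 (it has attribute V1, it carries flag F1, it is in category B): it is tagged J.
By R19 (it is classified as F, it is rejected): it passes the pressure test.
By R20 (it is in category B, it is classified as F): it is held for review.
By R22 (it is tagged M): it is in state U1.
By R23 (it is tagged P1, it is tagged Q1): it satisfies condition X.
By R29 (it is certified, it is classified as C, it is classified as F): it is in state N.
By R1 (it is in state U1, it has a surface defect): it is classified as J1.
By R4 (it satisfies condition X, it is from supplier B): it is in category H.
By R5 (it is held for review, it passes the pressure test): it is shipped.
By R7 (it is classified as J1, it is tagged Q1): it is anodized.
By R9 (it has marker K, it is from supplier B): it is marked for recall.
By R21 (it is marked for recall): it meets criterion U.
By R25 (it is tagged L, it is in state N, it is tagged Q1): it has a calibration stamp.
By R27 (it is anodized): it is classified as K1.
By R31 (it is shipped, it is rejected): it has marker D.
By R32 (it has a calibration stamp, it is in category B): it has attribute Y.
By R33 (it meets criterion U, it is in category H): it is tagged Q.
By R13 (it has attribute Y): it requires rework.
By R15 (it is classified as K1): it is heat-treated.
By R24 (it is tagged Q, it requires rework): it exceeds the weight limit.
By R8 (it is heat-treated, it exceeds the weight limit, it is tagged J): it satisfies condition L1.
By R18 (it satisfies condition L1, it has marker D): it has attribute E1.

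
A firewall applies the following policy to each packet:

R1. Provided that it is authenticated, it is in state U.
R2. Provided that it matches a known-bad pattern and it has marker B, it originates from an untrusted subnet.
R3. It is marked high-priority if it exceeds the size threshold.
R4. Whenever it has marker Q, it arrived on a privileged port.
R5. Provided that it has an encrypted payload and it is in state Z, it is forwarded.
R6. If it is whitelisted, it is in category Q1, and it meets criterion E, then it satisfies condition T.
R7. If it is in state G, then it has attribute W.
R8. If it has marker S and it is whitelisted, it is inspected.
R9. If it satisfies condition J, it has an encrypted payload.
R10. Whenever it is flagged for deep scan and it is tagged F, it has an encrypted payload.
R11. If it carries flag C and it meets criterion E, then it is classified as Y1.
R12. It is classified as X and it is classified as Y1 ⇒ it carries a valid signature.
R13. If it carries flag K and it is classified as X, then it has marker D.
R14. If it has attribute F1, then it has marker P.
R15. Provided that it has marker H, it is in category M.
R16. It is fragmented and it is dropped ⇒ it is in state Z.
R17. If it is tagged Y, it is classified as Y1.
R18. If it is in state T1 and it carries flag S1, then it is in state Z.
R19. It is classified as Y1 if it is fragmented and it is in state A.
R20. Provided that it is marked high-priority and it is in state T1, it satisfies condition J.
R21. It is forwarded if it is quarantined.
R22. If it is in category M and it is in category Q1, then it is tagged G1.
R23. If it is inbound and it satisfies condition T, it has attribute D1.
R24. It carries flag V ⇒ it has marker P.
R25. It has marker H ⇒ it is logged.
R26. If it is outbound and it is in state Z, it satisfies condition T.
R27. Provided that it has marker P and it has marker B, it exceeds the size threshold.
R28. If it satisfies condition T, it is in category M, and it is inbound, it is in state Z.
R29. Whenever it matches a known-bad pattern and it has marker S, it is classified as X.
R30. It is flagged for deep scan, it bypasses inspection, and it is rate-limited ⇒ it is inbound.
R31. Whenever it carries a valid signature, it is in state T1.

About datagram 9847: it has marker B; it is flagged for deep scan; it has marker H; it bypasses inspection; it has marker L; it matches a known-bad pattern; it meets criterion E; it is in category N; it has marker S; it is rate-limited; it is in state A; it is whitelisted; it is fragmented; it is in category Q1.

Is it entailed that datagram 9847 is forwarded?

Forward chaining from the given facts derives: originates from an untrusted subnet, satisfies condition T, is inspected, is in category M, is classified as Y1, is tagged G1, is logged, is classified as X, is inbound, carries a valid signature, has attribute D1, is in state Z, is in state T1.
Rules concluding "it is forwarded": R5 needs "it has an encrypted payload"; R21 needs "it is quarantined" — none of these are established.

No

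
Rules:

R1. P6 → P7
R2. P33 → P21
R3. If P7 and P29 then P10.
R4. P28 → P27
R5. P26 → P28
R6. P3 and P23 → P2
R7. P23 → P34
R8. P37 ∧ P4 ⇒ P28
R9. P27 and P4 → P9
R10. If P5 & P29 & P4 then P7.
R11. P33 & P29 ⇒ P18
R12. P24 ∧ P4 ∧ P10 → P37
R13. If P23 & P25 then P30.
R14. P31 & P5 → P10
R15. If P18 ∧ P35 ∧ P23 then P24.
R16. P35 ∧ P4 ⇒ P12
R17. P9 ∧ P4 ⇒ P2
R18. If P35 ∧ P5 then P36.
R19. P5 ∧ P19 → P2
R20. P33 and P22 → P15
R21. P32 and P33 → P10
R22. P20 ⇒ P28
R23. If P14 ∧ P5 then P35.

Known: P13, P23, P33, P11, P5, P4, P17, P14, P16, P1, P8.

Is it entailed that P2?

No

Forward chaining from the given facts derives: P21, P34, P35, P12, P36.
Rules concluding P2: R6 needs P3; R17 needs P9; R19 needs P19 — none of these are established.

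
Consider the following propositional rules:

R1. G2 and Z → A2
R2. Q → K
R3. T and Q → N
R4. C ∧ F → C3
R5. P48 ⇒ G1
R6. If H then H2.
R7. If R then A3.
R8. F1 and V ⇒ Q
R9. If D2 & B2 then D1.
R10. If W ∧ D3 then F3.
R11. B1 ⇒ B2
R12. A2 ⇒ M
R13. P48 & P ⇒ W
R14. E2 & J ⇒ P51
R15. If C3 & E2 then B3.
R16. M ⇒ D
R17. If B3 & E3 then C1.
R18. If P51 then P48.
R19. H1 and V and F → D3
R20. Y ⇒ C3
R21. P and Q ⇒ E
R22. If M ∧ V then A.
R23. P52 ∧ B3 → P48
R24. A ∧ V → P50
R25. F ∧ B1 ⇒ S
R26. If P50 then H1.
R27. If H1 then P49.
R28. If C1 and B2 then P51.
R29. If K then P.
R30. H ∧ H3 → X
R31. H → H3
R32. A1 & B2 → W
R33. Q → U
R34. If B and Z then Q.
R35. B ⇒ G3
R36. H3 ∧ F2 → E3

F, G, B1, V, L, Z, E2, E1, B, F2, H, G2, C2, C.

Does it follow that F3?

Yes

A2  (by R1: G2, Z)
C3  (by R4: C, F)
B2  (by R11: B1)
M  (by R12: A2)
B3  (by R15: C3, E2)
A  (by R22: M, V)
P50  (by R24: A, V)
H1  (by R26: P50)
H3  (by R31: H)
Q  (by R34: B, Z)
E3  (by R36: H3, F2)
K  (by R2: Q)
C1  (by R17: B3, E3)
D3  (by R19: H1, V, F)
P51  (by R28: C1, B2)
P  (by R29: K)
P48  (by R18: P51)
W  (by R13: P48, P)
F3  (by R10: W, D3)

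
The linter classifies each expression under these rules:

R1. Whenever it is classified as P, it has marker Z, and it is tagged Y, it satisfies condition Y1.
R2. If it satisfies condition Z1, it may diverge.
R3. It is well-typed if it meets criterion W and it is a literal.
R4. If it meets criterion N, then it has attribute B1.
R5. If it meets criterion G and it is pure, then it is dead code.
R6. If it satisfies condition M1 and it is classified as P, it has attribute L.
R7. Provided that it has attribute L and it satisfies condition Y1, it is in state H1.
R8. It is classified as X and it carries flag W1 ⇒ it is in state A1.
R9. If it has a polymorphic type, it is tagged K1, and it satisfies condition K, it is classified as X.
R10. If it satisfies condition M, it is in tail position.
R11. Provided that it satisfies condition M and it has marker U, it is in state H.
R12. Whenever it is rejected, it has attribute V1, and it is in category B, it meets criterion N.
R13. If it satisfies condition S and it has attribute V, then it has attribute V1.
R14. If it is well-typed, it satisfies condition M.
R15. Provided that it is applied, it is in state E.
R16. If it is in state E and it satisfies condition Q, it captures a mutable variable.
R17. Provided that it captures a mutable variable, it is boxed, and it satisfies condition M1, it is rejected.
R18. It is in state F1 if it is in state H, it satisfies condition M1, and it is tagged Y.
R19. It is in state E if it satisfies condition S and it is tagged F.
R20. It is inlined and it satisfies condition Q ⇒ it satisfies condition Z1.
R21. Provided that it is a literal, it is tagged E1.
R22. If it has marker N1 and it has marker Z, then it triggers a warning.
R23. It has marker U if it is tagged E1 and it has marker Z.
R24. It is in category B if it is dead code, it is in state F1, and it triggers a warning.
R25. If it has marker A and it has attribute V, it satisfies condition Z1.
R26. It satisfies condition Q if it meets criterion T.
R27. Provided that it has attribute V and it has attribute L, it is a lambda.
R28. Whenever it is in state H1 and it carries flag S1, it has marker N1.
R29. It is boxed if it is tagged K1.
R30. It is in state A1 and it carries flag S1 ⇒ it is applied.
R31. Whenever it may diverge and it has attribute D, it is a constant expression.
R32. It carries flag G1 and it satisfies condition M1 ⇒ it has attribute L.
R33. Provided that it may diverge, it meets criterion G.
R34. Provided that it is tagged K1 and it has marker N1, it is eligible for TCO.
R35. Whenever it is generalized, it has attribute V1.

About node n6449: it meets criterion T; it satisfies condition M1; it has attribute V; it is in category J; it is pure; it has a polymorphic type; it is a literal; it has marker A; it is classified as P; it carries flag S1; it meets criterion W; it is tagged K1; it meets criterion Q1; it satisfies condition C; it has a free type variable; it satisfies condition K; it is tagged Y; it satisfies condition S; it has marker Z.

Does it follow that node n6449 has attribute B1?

Forward chaining from the given facts derives: satisfies condition Y1, is well-typed, has attribute L, is in state H1, is classified as X, has attribute V1, satisfies condition M, is tagged E1, has marker U, satisfies condition Z1, satisfies condition Q, is a lambda, has marker N1, is boxed, is eligible for TCO, may diverge, is in tail position, is in state H, is in state F1, triggers a warning, meets criterion G, is dead code, is in category B.
The only rule concluding "it has attribute B1" is R4, which needs "it meets criterion N"; that is never established.

No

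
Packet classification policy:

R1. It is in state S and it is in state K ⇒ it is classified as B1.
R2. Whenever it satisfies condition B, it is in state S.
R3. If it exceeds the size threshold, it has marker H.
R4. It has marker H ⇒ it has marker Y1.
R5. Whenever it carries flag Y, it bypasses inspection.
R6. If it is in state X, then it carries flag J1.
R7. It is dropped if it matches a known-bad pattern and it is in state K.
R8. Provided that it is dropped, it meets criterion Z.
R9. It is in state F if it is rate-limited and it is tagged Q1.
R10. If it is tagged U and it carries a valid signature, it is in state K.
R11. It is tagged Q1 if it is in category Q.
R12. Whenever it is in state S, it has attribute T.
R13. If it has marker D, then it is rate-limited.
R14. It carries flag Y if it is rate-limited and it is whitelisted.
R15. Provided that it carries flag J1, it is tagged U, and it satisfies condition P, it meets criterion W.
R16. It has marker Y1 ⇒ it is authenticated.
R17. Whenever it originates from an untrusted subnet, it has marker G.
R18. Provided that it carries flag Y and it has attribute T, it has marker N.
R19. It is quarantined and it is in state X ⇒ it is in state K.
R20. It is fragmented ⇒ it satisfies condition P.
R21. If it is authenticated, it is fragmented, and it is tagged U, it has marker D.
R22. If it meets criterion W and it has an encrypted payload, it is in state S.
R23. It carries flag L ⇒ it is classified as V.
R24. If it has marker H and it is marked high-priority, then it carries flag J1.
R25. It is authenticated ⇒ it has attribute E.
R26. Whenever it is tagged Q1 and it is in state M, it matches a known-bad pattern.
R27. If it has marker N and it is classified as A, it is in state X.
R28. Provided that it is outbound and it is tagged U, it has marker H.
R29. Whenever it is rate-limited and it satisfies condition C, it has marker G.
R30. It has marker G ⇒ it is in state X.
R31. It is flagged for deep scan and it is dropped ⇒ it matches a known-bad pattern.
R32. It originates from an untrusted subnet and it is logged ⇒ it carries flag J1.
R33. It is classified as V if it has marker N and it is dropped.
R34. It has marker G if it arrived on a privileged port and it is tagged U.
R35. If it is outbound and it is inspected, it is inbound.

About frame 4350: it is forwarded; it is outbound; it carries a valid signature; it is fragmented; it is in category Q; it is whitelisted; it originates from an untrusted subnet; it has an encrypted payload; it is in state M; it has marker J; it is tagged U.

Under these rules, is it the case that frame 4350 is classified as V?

By R10 (it is tagged U, it carries a valid signature): it is in state K.
By R11 (it is in category Q): it is tagged Q1.
By R17 (it originates from an untrusted subnet): it has marker G.
By R20 (it is fragmented): it satisfies condition P.
By R26 (it is tagged Q1, it is in state M): it matches a known-bad pattern.
By R28 (it is outbound, it is tagged U): it has marker H.
By R30 (it has marker G): it is in state X.
By R4 (it has marker H): it has marker Y1.
By R6 (it is in state X): it carries flag J1.
By R7 (it matches a known-bad pattern, it is in state K): it is dropped.
By R15 (it carries flag J1, it is tagged U, it satisfies condition P): it meets criterion W.
By R16 (it has marker Y1): it is authenticated.
By R21 (it is authenticated, it is fragmented, it is tagged U): it has marker D.
By R22 (it meets criterion W, it has an encrypted payload): it is in state S.
By R12 (it is in state S): it has attribute T.
By R13 (it has marker D): it is rate-limited.
By R14 (it is rate-limited, it is whitelisted): it carries flag Y.
By R18 (it carries flag Y, it has attribute T): it has marker N.
By R33 (it has marker N, it is dropped): it is classified as V.

Yes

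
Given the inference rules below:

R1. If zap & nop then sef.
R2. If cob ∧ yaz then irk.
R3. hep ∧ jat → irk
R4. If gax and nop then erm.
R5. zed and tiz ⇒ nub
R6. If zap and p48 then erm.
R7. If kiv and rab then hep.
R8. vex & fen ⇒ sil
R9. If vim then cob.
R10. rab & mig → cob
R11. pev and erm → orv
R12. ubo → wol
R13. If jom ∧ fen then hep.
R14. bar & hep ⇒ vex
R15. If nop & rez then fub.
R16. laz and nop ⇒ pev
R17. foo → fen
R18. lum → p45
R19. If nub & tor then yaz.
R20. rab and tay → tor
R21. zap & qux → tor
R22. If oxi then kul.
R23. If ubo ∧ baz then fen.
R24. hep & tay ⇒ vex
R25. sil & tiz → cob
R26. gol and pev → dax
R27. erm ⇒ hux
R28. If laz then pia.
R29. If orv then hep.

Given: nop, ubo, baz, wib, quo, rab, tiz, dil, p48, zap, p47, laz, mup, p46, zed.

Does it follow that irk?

Forward chaining from the given facts derives: sef, nub, erm, wol, pev, fen, hux, pia, orv, hep.
Rules concluding irk: R2 needs cob; R3 needs jat — none of these are established.

No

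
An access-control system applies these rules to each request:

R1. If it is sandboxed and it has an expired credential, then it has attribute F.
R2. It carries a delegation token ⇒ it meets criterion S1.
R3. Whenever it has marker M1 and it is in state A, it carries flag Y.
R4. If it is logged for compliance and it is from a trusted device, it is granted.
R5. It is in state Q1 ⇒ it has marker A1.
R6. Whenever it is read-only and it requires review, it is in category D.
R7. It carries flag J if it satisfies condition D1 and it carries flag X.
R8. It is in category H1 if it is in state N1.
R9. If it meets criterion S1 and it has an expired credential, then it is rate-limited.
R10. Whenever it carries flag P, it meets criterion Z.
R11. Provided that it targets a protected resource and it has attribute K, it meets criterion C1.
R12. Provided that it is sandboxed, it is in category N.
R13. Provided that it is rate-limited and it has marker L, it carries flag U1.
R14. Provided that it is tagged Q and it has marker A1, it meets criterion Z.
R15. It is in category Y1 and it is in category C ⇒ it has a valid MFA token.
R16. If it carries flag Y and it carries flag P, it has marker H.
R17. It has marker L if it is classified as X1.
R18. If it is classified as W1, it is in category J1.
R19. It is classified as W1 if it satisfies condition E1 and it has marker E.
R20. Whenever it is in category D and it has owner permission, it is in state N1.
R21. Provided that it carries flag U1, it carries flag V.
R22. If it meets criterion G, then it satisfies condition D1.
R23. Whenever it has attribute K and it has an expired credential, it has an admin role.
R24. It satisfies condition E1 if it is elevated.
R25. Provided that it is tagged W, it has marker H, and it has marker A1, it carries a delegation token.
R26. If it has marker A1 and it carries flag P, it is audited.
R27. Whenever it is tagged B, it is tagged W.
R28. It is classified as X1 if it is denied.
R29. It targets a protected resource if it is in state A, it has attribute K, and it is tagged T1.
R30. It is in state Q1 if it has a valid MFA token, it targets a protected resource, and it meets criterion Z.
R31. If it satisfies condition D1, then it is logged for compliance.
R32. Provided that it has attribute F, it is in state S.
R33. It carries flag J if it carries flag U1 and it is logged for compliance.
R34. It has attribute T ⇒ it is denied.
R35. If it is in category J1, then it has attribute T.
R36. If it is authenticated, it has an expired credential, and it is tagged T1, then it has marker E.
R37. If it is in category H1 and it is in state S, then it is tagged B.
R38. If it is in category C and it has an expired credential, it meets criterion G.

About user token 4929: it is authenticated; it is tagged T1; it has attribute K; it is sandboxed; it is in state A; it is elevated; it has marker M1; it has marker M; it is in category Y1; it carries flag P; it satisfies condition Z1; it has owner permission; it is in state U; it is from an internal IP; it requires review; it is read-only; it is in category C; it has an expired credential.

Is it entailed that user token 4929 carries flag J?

By R1 (it is sandboxed, it has an expired credential): it has attribute F.
By R3 (it has marker M1, it is in state A): it carries flag Y.
By R6 (it is read-only, it requires review): it is in category D.
By R10 (it carries flag P): it meets criterion Z.
By R15 (it is in category Y1, it is in category C): it has a valid MFA token.
By R16 (it carries flag Y, it carries flag P): it has marker H.
By R20 (it is in category D, it has owner permission): it is in state N1.
By R24 (it is elevated): it satisfies condition E1.
By R29 (it is in state A, it has attribute K, it is tagged T1): it targets a protected resource.
By R30 (it has a valid MFA token, it targets a protected resource, it meets criterion Z): it is in state Q1.
By R32 (it has attribute F): it is in state S.
By R36 (it is authenticated, it has an expired credential, it is tagged T1): it has marker E.
By R38 (it is in category C, it has an expired credential): it meets criterion G.
By R5 (it is in state Q1): it has marker A1.
By R8 (it is in state N1): it is in category H1.
By R19 (it satisfies condition E1, it has marker E): it is classified as W1.
By R22 (it meets criterion G): it satisfies condition D1.
By R31 (it satisfies condition D1): it is logged for compliance.
By R37 (it is in category H1, it is in state S): it is tagged B.
By R18 (it is classified as W1): it is in category J1.
By R27 (it is tagged B): it is tagged W.
By R35 (it is in category J1): it has attribute T.
By R25 (it is tagged W, it has marker H, it has marker A1): it carries a delegation token.
By R34 (it has attribute T): it is denied.
By R2 (it carries a delegation token): it meets criterion S1.
By R9 (it meets criterion S1, it has an expired credential): it is rate-limited.
By R28 (it is denied): it is classified as X1.
By R17 (it is classified as X1): it has marker L.
By R13 (it is rate-limited, it has marker L): it carries flag U1.
By R33 (it carries flag U1, it is logged for compliance): it carries flag J.

Yes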